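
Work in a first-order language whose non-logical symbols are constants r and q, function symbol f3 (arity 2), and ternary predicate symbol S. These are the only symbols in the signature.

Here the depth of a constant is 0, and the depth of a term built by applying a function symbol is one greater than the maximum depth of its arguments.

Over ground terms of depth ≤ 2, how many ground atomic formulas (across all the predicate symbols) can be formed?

54872

First count ground terms of depth ≤ 2.
Write N_k for the number of ground terms of depth ≤ k. A term of depth ≤ k is either a constant or a function symbol applied to arguments of depth ≤ k−1, so N_k = 2 + N_{k-1}^2.
N_0 = 2
N_1 = 2 + 2^2 = 6
N_2 = 2 + 6^2 = 38
So |H| = 38.
Each predicate of arity r yields |H|^r ground atoms (one per choice of an r-tuple from H):
  S: 38^3 = 54872
Total ground atoms: 54872.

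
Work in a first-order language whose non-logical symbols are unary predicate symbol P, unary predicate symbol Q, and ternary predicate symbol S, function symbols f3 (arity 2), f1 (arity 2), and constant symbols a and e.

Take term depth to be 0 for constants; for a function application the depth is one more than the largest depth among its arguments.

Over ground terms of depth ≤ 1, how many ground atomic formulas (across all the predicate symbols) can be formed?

First count ground terms of depth ≤ 1.
Let N_k = |{terms of depth ≤ k}|. Then N_0 = 2 and N_k = 2 + N_{k-1}^2 + N_{k-1}^2 for k ≥ 1 (one summand per function symbol, arity giving the exponent).
N_0 = 2
N_1 = 2 + 2^2 + 2^2 = 10
Explicitly: a, e, f3(a, a), f3(a, e), f3(e, a), f3(e, e), f1(a, a), f1(a, e), f1(e, a), f1(e, e).
So |H| = 10.
Each predicate of arity r yields |H|^r ground atoms (one per choice of an r-tuple from H):
  P: 10;  Q: 10;  S: 10^3 = 1000
Total ground atoms: 10 + 10 + 1000 = 1020.

1020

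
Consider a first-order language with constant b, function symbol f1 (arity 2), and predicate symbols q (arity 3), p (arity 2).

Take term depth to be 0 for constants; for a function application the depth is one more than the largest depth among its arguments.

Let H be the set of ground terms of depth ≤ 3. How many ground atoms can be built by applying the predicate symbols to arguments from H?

18252

First count ground terms of depth ≤ 3.
If N_k denotes the number of depth-≤k ground terms, the 1 constant gives N_0 = 1, and each function symbol of arity r contributes N_{k-1}^r new terms at level k: N_k = 1 + N_{k-1}^2.
N_0 = 1
N_1 = 1 + 1^2 = 2
N_2 = 1 + 2^2 = 5
N_3 = 1 + 5^2 = 26
So |H| = 26.
A ground atom is a predicate applied to a tuple of terms from H, so the count is the sum over predicates of |H|^arity:
  q: 26^3 = 17576;  p: 26^2 = 676
Total ground atoms: 17576 + 676 = 18252.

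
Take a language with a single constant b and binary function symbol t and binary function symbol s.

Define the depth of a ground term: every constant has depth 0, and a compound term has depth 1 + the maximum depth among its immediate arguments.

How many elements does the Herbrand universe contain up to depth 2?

19

Let N_k count ground terms of depth at most k. Each non-constant term of depth ≤ k is some function symbol applied to depth-≤(k−1) arguments, giving N_k = 1 + N_{k-1}^2 + N_{k-1}^2.
N_0 = 1
N_1 = 1 + 1^2 + 1^2 = 3
N_2 = 1 + 3^2 + 3^2 = 19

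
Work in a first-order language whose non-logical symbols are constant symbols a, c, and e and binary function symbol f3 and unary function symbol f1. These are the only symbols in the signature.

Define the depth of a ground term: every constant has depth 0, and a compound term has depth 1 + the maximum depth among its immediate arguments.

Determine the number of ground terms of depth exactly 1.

Write N_k for the number of ground terms of depth ≤ k. A term of depth ≤ k is either a constant or a function symbol applied to arguments of depth ≤ k−1, so N_k = 3 + N_{k-1}^2 + N_{k-1}.
N_0 = 3
N_1 = 3 + 3^2 + 3 = 15
Terms of depth exactly 1: N_1 − N_0 = 15 − 3 = 12.

12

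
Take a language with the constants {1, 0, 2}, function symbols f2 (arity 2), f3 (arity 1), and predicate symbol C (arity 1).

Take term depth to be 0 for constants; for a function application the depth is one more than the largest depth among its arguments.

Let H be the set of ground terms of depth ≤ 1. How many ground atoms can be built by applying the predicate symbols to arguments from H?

15

First count ground terms of depth ≤ 1.
Let N_k count ground terms of depth at most k. Each non-constant term of depth ≤ k is some function symbol applied to depth-≤(k−1) arguments, giving N_k = 3 + N_{k-1}^2 + N_{k-1}.
N_0 = 3
N_1 = 3 + 3^2 + 3 = 15
So |H| = 15.
Each predicate of arity r yields |H|^r ground atoms (one per choice of an r-tuple from H):
  C: 15
Total ground atoms: 15.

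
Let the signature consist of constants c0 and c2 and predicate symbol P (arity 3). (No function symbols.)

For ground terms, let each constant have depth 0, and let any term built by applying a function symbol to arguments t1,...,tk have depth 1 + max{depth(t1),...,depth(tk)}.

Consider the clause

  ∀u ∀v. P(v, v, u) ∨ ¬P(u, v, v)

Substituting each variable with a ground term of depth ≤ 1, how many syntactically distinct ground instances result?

4

Ground terms of depth ≤ 1:
  With no function symbols every ground term is a constant, so there are exactly 2 ground terms at every depth bound.
  N_0 = 2
  N_1 = 2
So there are 2 ground terms available for substitution.
The body mentions every one of the 2 quantified variables; since ground terms form a free algebra, no two substitutions collapse to the same formula.
Number of ground instances = 2^2 = 4.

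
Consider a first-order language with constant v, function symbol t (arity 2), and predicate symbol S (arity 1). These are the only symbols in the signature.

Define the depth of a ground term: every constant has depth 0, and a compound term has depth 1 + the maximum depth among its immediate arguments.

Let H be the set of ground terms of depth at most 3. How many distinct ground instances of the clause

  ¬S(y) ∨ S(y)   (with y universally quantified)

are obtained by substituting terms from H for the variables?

Ground terms of depth ≤ 3:
  Write N_k for the number of ground terms of depth ≤ k. A term of depth ≤ k is either a constant or a function symbol applied to arguments of depth ≤ k−1, so N_k = 1 + N_{k-1}^2.
  N_0 = 1
  N_1 = 1 + 1^2 = 2
  N_2 = 1 + 2^2 = 5
  N_3 = 1 + 5^2 = 26
So there are 26 ground terms available for substitution.
The variable y ranges independently over the available ground terms, and distinct assignments produce distinct instances.
Number of ground instances = 26.

26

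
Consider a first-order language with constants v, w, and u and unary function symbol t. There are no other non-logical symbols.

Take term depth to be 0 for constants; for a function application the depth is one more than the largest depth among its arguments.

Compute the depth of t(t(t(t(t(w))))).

depth(t(w)) = 1 + depth(w) = 1 + 0 = 1
depth(t(t(w))) = 1 + depth(t(w)) = 1 + 1 = 2
depth(t(t(t(w)))) = 1 + depth(t(t(w))) = 1 + 2 = 3
depth(t(t(t(t(w))))) = 1 + depth(t(t(t(w)))) = 1 + 3 = 4
depth(t(t(t(t(t(w)))))) = 1 + depth(t(t(t(t(w))))) = 1 + 4 = 5

5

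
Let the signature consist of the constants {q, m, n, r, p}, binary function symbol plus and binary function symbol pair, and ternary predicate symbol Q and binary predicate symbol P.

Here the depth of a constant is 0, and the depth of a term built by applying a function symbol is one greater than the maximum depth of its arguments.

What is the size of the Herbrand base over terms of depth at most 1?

First count ground terms of depth ≤ 1.
Write N_k for the number of ground terms of depth ≤ k. A term of depth ≤ k is either a constant or a function symbol applied to arguments of depth ≤ k−1, so N_k = 5 + N_{k-1}^2 + N_{k-1}^2.
N_0 = 5
N_1 = 5 + 5^2 + 5^2 = 55
So |H| = 55.
A ground atom is a predicate applied to a tuple of terms from H, so the count is the sum over predicates of |H|^arity:
  Q: 55^3 = 166375;  P: 55^2 = 3025
Total ground atoms: 166375 + 3025 = 169400.

169400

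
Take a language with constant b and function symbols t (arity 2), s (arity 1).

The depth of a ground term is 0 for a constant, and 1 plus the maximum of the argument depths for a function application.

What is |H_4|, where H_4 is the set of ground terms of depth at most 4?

Count level by level. With function symbols t/2, s/1, the terms of depth ≤ k are the 1 constant together with each function applied to depth-≤(k−1) tuples, so N_k = 1 + N_{k-1}^2 + N_{k-1}.
N_0 = 1
N_1 = 1 + 1^2 + 1 = 3
N_2 = 1 + 3^2 + 3 = 13
N_3 = 1 + 13^2 + 13 = 183
N_4 = 1 + 183^2 + 183 = 33673

33673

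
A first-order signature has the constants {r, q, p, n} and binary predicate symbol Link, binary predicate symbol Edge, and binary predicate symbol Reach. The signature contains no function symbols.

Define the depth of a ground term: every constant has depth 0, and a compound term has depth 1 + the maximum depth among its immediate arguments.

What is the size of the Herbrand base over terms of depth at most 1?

First count ground terms of depth ≤ 1.
With no function symbols every ground term is a constant, so there are exactly 4 ground terms at every depth bound.
N_0 = 4
N_1 = 4
So |H| = 4.
For each predicate symbol, the number of ground atoms is |H| raised to its arity; summing:
  Link: 4^2 = 16;  Edge: 4^2 = 16;  Reach: 4^2 = 16
Total ground atoms: 16 + 16 + 16 = 48.

48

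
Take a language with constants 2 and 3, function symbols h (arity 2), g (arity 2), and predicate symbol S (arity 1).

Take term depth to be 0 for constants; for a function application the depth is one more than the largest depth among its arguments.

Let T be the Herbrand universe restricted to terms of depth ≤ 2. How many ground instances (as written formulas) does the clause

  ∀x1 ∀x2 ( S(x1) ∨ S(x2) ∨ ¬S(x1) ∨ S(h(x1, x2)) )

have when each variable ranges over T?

Ground terms of depth ≤ 2:
  Let N_k count ground terms of depth at most k. Each non-constant term of depth ≤ k is some function symbol applied to depth-≤(k−1) arguments, giving N_k = 2 + N_{k-1}^2 + N_{k-1}^2.
  N_0 = 2
  N_1 = 2 + 2^2 + 2^2 = 10
  N_2 = 2 + 10^2 + 10^2 = 202
So there are 202 ground terms available for substitution.
There are 2 variables to instantiate (x1, x2), each occurring in at least one literal, so different choices give different ground instances.
Number of ground instances = 202^2 = 40804.

40804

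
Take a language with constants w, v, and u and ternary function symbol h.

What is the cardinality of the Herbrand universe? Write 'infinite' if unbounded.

The signature has at least one function symbol (h, arity 3) and at least one constant (w).
Iterating h gives infinitely many distinct ground terms: w, h(w, w, w), h(h(w, w, w), h(w, w, w), h(w, w, w)), ...
So the Herbrand universe is infinite.

infinite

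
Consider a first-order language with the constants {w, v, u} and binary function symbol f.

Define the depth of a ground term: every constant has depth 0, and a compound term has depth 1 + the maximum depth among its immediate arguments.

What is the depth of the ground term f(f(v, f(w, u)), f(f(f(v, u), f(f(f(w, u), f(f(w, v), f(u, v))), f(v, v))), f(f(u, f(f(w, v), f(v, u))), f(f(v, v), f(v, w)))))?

7

depth(f(w, u)) = 1 + max(0, 0) = 1
depth(f(v, f(w, u))) = 1 + max(0, 1) = 2
depth(f(v, u)) = 1 + max(0, 0) = 1
depth(f(w, v)) = 1 + max(0, 0) = 1
depth(f(u, v)) = 1 + max(0, 0) = 1
depth(f(f(w, v), f(u, v))) = 1 + max(1, 1) = 2
depth(f(f(w, u), f(f(w, v), f(u, v)))) = 1 + max(1, 2) = 3
depth(f(v, v)) = 1 + max(0, 0) = 1
depth(f(f(f(w, u), f(f(w, v), f(u, v))), f(v, v))) = 1 + max(3, 1) = 4
depth(f(f(v, u), f(f(f(w, u), f(f(w, v), f(u, v))), f(v, v)))) = 1 + max(1, 4) = 5
depth(f(f(w, v), f(v, u))) = 1 + max(1, 1) = 2
depth(f(u, f(f(w, v), f(v, u)))) = 1 + max(0, 2) = 3
depth(f(v, w)) = 1 + max(0, 0) = 1
depth(f(f(v, v), f(v, w))) = 1 + max(1, 1) = 2
depth(f(f(u, f(f(w, v), f(v, u))), f(f(v, v), f(v, w)))) = 1 + max(3, 2) = 4
depth(f(f(f(v, u), f(f(f(w, u), f(f(w, v), f(u, v))), f(v, v))), f(f(u, f(f(w, v), f(v, u))), f(f(v, v), f(v, w))))) = 1 + max(5, 4) = 6
depth(f(f(v, f(w, u)), f(f(f(v, u), f(f(f(w, u), f(f(w, v), f(u, v))), f(v, v))), f(f(u, f(f(w, v), f(v, u))), f(f(v, v), f(v, w)))))) = 1 + max(2, 6) = 7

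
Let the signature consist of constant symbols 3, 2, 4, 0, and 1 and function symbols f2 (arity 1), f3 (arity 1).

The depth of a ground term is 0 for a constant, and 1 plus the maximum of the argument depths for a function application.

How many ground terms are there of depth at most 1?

Let N_k = |{terms of depth ≤ k}|. Then N_0 = 5 and N_k = 5 + N_{k-1} + N_{k-1} for k ≥ 1 (one summand per function symbol, arity giving the exponent).
N_0 = 5
N_1 = 5 + 5 + 5 = 15

15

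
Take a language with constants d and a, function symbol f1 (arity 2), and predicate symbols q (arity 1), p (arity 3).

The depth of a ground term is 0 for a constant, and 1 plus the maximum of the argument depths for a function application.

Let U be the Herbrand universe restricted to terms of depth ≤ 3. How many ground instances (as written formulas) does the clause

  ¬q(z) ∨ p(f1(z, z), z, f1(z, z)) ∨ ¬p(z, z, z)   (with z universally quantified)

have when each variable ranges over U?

Ground terms of depth ≤ 3:
  Let N_k count ground terms of depth at most k. Each non-constant term of depth ≤ k is some function symbol applied to depth-≤(k−1) arguments, giving N_k = 2 + N_{k-1}^2.
  N_0 = 2
  N_1 = 2 + 2^2 = 6
  N_2 = 2 + 6^2 = 38
  N_3 = 2 + 38^2 = 1446
So there are 1446 ground terms available for substitution.
There is 1 variable to instantiate (z),  occurring in at least one literal, so different choices give different ground instances.
Number of ground instances = 1446.

1446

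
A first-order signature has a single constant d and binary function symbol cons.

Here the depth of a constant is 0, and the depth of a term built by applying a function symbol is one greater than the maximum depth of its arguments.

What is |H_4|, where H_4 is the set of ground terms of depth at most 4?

Let N_k = |{terms of depth ≤ k}|. Then N_0 = 1 and N_k = 1 + N_{k-1}^2 for k ≥ 1 (one summand per function symbol, arity giving the exponent).
N_0 = 1
N_1 = 1 + 1^2 = 2
N_2 = 1 + 2^2 = 5
N_3 = 1 + 5^2 = 26
N_4 = 1 + 26^2 = 677

677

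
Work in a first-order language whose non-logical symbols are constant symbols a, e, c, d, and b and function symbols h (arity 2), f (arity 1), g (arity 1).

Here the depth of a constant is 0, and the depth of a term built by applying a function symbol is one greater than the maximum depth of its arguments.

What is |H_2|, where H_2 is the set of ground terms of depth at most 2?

Let N_k count ground terms of depth at most k. Each non-constant term of depth ≤ k is some function symbol applied to depth-≤(k−1) arguments, giving N_k = 5 + N_{k-1}^2 + N_{k-1} + N_{k-1}.
N_0 = 5
N_1 = 5 + 5^2 + 5 + 5 = 40
N_2 = 5 + 40^2 + 40 + 40 = 1685

1685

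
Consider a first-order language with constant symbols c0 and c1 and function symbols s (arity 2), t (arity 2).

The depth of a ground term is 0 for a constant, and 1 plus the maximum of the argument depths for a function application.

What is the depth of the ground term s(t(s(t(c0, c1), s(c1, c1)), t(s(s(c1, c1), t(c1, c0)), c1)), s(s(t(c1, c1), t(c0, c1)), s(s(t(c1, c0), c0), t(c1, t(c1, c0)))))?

5

depth(t(c0, c1)) = 1 + max(0, 0) = 1
depth(s(c1, c1)) = 1 + max(0, 0) = 1
depth(s(t(c0, c1), s(c1, c1))) = 1 + max(1, 1) = 2
depth(t(c1, c0)) = 1 + max(0, 0) = 1
depth(s(s(c1, c1), t(c1, c0))) = 1 + max(1, 1) = 2
depth(t(s(s(c1, c1), t(c1, c0)), c1)) = 1 + max(2, 0) = 3
depth(t(s(t(c0, c1), s(c1, c1)), t(s(s(c1, c1), t(c1, c0)), c1))) = 1 + max(2, 3) = 4
depth(t(c1, c1)) = 1 + max(0, 0) = 1
depth(s(t(c1, c1), t(c0, c1))) = 1 + max(1, 1) = 2
depth(s(t(c1, c0), c0)) = 1 + max(1, 0) = 2
depth(t(c1, t(c1, c0))) = 1 + max(0, 1) = 2
depth(s(s(t(c1, c0), c0), t(c1, t(c1, c0)))) = 1 + max(2, 2) = 3
depth(s(s(t(c1, c1), t(c0, c1)), s(s(t(c1, c0), c0), t(c1, t(c1, c0))))) = 1 + max(2, 3) = 4
depth(s(t(s(t(c0, c1), s(c1, c1)), t(s(s(c1, c1), t(c1, c0)), c1)), s(s(t(c1, c1), t(c0, c1)), s(s(t(c1, c0), c0), t(c1, t(c1, c0)))))) = 1 + max(4, 4) = 5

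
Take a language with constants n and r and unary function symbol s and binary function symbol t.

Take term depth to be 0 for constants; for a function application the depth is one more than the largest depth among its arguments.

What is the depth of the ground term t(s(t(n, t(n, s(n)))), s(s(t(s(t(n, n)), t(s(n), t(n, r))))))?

depth(s(n)) = 1 + depth(n) = 1 + 0 = 1
depth(t(n, s(n))) = 1 + max(0, 1) = 2
depth(t(n, t(n, s(n)))) = 1 + max(0, 2) = 3
depth(s(t(n, t(n, s(n))))) = 1 + depth(t(n, t(n, s(n)))) = 1 + 3 = 4
depth(t(n, n)) = 1 + max(0, 0) = 1
depth(s(t(n, n))) = 1 + depth(t(n, n)) = 1 + 1 = 2
depth(t(n, r)) = 1 + max(0, 0) = 1
depth(t(s(n), t(n, r))) = 1 + max(1, 1) = 2
depth(t(s(t(n, n)), t(s(n), t(n, r)))) = 1 + max(2, 2) = 3
depth(s(t(s(t(n, n)), t(s(n), t(n, r))))) = 1 + depth(t(s(t(n, n)), t(s(n), t(n, r)))) = 1 + 3 = 4
depth(s(s(t(s(t(n, n)), t(s(n), t(n, r)))))) = 1 + depth(s(t(s(t(n, n)), t(s(n), t(n, r))))) = 1 + 4 = 5
depth(t(s(t(n, t(n, s(n)))), s(s(t(s(t(n, n)), t(s(n), t(n, r))))))) = 1 + max(4, 5) = 6

6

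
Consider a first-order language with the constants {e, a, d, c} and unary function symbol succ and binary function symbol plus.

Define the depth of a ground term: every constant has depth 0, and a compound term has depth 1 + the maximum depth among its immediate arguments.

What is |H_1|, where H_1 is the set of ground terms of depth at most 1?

If N_k denotes the number of depth-≤k ground terms, the 4 constants give N_0 = 4, and each function symbol of arity r contributes N_{k-1}^r new terms at level k: N_k = 4 + N_{k-1} + N_{k-1}^2.
N_0 = 4
N_1 = 4 + 4 + 4^2 = 24

24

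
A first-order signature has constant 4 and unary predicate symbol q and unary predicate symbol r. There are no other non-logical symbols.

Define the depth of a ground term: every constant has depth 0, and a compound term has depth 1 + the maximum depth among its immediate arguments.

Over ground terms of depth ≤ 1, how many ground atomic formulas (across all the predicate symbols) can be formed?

First count ground terms of depth ≤ 1.
With no function symbols every ground term is a constant, so there is exactly 1 ground term at every depth bound.
N_0 = 1
N_1 = 1
Explicitly: 4.
So |H| = 1.
Each predicate of arity r yields |H|^r ground atoms (one per choice of an r-tuple from H):
  q: 1;  r: 1
Total ground atoms: 1 + 1 = 2.

2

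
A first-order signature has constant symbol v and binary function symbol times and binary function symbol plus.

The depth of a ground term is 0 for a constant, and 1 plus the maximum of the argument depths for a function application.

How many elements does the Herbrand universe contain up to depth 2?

19

Let N_k count ground terms of depth at most k. Each non-constant term of depth ≤ k is some function symbol applied to depth-≤(k−1) arguments, giving N_k = 1 + N_{k-1}^2 + N_{k-1}^2.
N_0 = 1
N_1 = 1 + 1^2 + 1^2 = 3
N_2 = 1 + 3^2 + 3^2 = 19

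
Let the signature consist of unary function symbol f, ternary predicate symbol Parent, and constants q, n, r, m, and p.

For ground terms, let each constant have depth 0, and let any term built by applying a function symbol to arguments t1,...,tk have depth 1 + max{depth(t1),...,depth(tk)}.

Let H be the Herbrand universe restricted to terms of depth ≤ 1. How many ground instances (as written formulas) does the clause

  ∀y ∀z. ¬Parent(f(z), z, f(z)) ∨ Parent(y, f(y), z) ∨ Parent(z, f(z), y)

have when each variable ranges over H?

Ground terms of depth ≤ 1:
  Let N_k = |{terms of depth ≤ k}|. Then N_0 = 5 and N_k = 5 + N_{k-1} for k ≥ 1 (one summand per function symbol, arity giving the exponent).
  N_0 = 5
  N_1 = 5 + 5 = 10
  Explicitly: q, n, r, m, p, f(q), f(n), f(r), f(m), f(p).
So there are 10 ground terms available for substitution.
The body mentions every one of the 2 quantified variables; since ground terms form a free algebra, no two substitutions collapse to the same formula.
Number of ground instances = 10^2 = 100.

100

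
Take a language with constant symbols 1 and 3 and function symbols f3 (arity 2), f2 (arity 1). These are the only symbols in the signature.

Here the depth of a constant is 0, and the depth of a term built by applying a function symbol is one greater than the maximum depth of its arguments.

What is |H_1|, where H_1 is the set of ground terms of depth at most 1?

Write N_k for the number of ground terms of depth ≤ k. A term of depth ≤ k is either a constant or a function symbol applied to arguments of depth ≤ k−1, so N_k = 2 + N_{k-1}^2 + N_{k-1}.
N_0 = 2
N_1 = 2 + 2^2 + 2 = 8
Explicitly: 1, 3, f3(1, 1), f3(1, 3), f3(3, 1), f3(3, 3), f2(1), f2(3).

8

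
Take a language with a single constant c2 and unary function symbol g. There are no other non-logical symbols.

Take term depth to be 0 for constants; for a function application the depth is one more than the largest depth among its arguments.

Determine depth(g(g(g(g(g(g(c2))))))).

depth(g(c2)) = 1 + depth(c2) = 1 + 0 = 1
depth(g(g(c2))) = 1 + depth(g(c2)) = 1 + 1 = 2
depth(g(g(g(c2)))) = 1 + depth(g(g(c2))) = 1 + 2 = 3
depth(g(g(g(g(c2))))) = 1 + depth(g(g(g(c2)))) = 1 + 3 = 4
depth(g(g(g(g(g(c2)))))) = 1 + depth(g(g(g(g(c2))))) = 1 + 4 = 5
depth(g(g(g(g(g(g(c2))))))) = 1 + depth(g(g(g(g(g(c2)))))) = 1 + 5 = 6

6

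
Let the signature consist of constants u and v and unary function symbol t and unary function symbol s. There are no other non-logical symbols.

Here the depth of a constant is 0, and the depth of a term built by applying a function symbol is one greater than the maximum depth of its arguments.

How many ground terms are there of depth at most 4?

62

Let N_k = |{terms of depth ≤ k}|. Then N_0 = 2 and N_k = 2 + N_{k-1} + N_{k-1} for k ≥ 1 (one summand per function symbol, arity giving the exponent).
N_0 = 2
N_1 = 2 + 2 + 2 = 6
N_2 = 2 + 6 + 6 = 14
N_3 = 2 + 14 + 14 = 30
N_4 = 2 + 30 + 30 = 62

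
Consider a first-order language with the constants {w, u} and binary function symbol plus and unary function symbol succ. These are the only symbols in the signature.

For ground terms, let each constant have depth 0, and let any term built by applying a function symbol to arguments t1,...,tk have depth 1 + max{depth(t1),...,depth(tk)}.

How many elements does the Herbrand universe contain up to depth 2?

74

Let N_k count ground terms of depth at most k. Each non-constant term of depth ≤ k is some function symbol applied to depth-≤(k−1) arguments, giving N_k = 2 + N_{k-1}^2 + N_{k-1}.
N_0 = 2
N_1 = 2 + 2^2 + 2 = 8
N_2 = 2 + 8^2 + 8 = 74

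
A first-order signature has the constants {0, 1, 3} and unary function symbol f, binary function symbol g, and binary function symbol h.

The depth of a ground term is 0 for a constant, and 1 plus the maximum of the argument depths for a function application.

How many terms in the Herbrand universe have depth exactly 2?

1155

Let N_k = |{terms of depth ≤ k}|. Then N_0 = 3 and N_k = 3 + N_{k-1} + N_{k-1}^2 + N_{k-1}^2 for k ≥ 1 (one summand per function symbol, arity giving the exponent).
N_0 = 3
N_1 = 3 + 3 + 3^2 + 3^2 = 24
N_2 = 3 + 24 + 24^2 + 24^2 = 1179
Terms of depth exactly 2: N_2 − N_1 = 1179 − 24 = 1155.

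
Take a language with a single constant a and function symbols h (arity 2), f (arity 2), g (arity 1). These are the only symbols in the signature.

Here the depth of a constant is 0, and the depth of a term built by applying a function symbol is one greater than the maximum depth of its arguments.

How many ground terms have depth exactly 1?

3

If N_k denotes the number of depth-≤k ground terms, the 1 constant gives N_0 = 1, and each function symbol of arity r contributes N_{k-1}^r new terms at level k: N_k = 1 + N_{k-1}^2 + N_{k-1}^2 + N_{k-1}.
N_0 = 1
N_1 = 1 + 1^2 + 1^2 + 1 = 4
Terms of depth exactly 1: N_1 − N_0 = 4 − 1 = 3.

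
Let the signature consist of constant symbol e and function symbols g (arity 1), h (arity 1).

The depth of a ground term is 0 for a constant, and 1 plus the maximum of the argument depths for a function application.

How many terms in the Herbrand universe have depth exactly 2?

4

Write N_k for the number of ground terms of depth ≤ k. A term of depth ≤ k is either a constant or a function symbol applied to arguments of depth ≤ k−1, so N_k = 1 + N_{k-1} + N_{k-1}.
N_0 = 1
N_1 = 1 + 1 + 1 = 3
N_2 = 1 + 3 + 3 = 7
Terms of depth exactly 2: N_2 − N_1 = 7 − 3 = 4.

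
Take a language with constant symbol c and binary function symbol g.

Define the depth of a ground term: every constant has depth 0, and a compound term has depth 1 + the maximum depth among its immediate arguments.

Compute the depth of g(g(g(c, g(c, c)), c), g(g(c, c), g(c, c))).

depth(g(c, c)) = 1 + max(0, 0) = 1
depth(g(c, g(c, c))) = 1 + max(0, 1) = 2
depth(g(g(c, g(c, c)), c)) = 1 + max(2, 0) = 3
depth(g(g(c, c), g(c, c))) = 1 + max(1, 1) = 2
depth(g(g(g(c, g(c, c)), c), g(g(c, c), g(c, c)))) = 1 + max(3, 2) = 4

4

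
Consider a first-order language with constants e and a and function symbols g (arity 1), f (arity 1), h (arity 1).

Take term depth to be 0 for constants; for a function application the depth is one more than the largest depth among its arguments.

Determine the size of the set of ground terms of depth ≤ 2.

Let N_k count ground terms of depth at most k. Each non-constant term of depth ≤ k is some function symbol applied to depth-≤(k−1) arguments, giving N_k = 2 + N_{k-1} + N_{k-1} + N_{k-1}.
N_0 = 2
N_1 = 2 + 2 + 2 + 2 = 8
N_2 = 2 + 8 + 8 + 8 = 26

26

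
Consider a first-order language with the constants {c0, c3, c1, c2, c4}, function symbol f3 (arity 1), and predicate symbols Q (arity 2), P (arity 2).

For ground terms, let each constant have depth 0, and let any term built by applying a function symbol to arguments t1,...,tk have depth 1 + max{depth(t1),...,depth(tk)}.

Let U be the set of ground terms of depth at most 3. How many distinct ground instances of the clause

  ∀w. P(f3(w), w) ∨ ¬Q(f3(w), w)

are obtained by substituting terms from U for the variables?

20

Ground terms of depth ≤ 3:
  Let N_k = |{terms of depth ≤ k}|. Then N_0 = 5 and N_k = 5 + N_{k-1} for k ≥ 1 (one summand per function symbol, arity giving the exponent).
  N_0 = 5
  N_1 = 5 + 5 = 10
  N_2 = 5 + 10 = 15
  N_3 = 5 + 15 = 20
So there are 20 ground terms available for substitution.
There is 1 variable to instantiate (w),  occurring in at least one literal, so different choices give different ground instances.
Number of ground instances = 20.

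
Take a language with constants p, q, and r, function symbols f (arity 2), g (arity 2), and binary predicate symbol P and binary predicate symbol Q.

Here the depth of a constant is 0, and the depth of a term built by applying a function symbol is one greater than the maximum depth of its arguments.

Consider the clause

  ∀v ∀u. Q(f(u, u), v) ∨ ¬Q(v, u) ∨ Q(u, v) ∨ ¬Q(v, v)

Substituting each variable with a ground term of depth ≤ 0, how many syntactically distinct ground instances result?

Ground terms of depth ≤ 0:
  Let N_k count ground terms of depth at most k. Each non-constant term of depth ≤ k is some function symbol applied to depth-≤(k−1) arguments, giving N_k = 3 + N_{k-1}^2 + N_{k-1}^2.
  N_0 = 3
So there are 3 ground terms available for substitution.
The clause has 2 distinct variables (v, u), each appearing in the body. In the free term algebra distinct substitutions yield syntactically distinct ground instances.
Number of ground instances = 3^2 = 9.

9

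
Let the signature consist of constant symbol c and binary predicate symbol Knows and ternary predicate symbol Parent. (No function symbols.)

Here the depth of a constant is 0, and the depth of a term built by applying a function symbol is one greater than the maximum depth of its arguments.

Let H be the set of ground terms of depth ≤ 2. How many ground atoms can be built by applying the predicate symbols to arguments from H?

2

First count ground terms of depth ≤ 2.
With no function symbols every ground term is a constant, so there is exactly 1 ground term at every depth bound.
N_0 = 1
N_1 = 1
N_2 = 1
Explicitly: c.
So |H| = 1.
Each predicate of arity r yields |H|^r ground atoms (one per choice of an r-tuple from H):
  Knows: 1^2 = 1;  Parent: 1^3 = 1
Total ground atoms: 1 + 1 = 2.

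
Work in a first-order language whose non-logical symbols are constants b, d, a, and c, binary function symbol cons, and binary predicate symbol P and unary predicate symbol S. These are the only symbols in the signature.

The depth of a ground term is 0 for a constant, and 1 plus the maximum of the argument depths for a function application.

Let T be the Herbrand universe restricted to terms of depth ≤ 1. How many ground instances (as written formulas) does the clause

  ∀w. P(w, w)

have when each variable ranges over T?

Ground terms of depth ≤ 1:
  Let N_k = |{terms of depth ≤ k}|. Then N_0 = 4 and N_k = 4 + N_{k-1}^2 for k ≥ 1 (one summand per function symbol, arity giving the exponent).
  N_0 = 4
  N_1 = 4 + 4^2 = 20
So there are 20 ground terms available for substitution.
The variable w ranges independently over the available ground terms, and distinct assignments produce distinct instances.
Number of ground instances = 20.

20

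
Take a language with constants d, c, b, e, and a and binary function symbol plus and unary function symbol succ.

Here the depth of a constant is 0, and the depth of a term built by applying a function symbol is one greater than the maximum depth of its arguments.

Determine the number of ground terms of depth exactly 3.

Let N_k = |{terms of depth ≤ k}|. Then N_0 = 5 and N_k = 5 + N_{k-1}^2 + N_{k-1} for k ≥ 1 (one summand per function symbol, arity giving the exponent).
N_0 = 5
N_1 = 5 + 5^2 + 5 = 35
N_2 = 5 + 35^2 + 35 = 1265
N_3 = 5 + 1265^2 + 1265 = 1601495
Terms of depth exactly 3: N_3 − N_2 = 1601495 − 1265 = 1600230.

1600230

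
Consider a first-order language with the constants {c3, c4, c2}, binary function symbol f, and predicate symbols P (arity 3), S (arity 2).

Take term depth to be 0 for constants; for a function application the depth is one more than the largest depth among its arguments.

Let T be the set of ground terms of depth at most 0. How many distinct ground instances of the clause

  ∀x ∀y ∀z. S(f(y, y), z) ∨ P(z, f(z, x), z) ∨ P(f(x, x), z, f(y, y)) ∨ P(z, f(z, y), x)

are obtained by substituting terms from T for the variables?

Ground terms of depth ≤ 0:
  Count level by level. With function symbols f/2, the terms of depth ≤ k are the 3 constants together with each function applied to depth-≤(k−1) tuples, so N_k = 3 + N_{k-1}^2.
  N_0 = 3
So there are 3 ground terms available for substitution.
There are 3 variables to instantiate (x, y, z), each occurring in at least one literal, so different choices give different ground instances.
Number of ground instances = 3^3 = 27.

27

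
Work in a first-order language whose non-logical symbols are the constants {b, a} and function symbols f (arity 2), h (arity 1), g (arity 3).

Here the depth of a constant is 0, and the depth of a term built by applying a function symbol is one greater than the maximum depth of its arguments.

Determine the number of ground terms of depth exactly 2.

4354

Write N_k for the number of ground terms of depth ≤ k. A term of depth ≤ k is either a constant or a function symbol applied to arguments of depth ≤ k−1, so N_k = 2 + N_{k-1}^2 + N_{k-1} + N_{k-1}^3.
N_0 = 2
N_1 = 2 + 2^2 + 2 + 2^3 = 16
N_2 = 2 + 16^2 + 16 + 16^3 = 4370
Terms of depth exactly 2: N_2 − N_1 = 4370 − 16 = 4354.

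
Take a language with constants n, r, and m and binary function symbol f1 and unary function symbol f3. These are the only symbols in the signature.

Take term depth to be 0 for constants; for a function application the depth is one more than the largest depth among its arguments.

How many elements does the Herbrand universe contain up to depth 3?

59295

Write N_k for the number of ground terms of depth ≤ k. A term of depth ≤ k is either a constant or a function symbol applied to arguments of depth ≤ k−1, so N_k = 3 + N_{k-1}^2 + N_{k-1}.
N_0 = 3
N_1 = 3 + 3^2 + 3 = 15
N_2 = 3 + 15^2 + 15 = 243
N_3 = 3 + 243^2 + 243 = 59295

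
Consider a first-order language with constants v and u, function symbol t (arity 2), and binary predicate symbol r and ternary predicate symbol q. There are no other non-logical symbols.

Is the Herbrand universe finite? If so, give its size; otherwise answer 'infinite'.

infinite

The signature has at least one function symbol (t, arity 2) and at least one constant (v).
Iterating t gives infinitely many distinct ground terms: v, t(v, v), t(t(v, v), t(v, v)), ...
So the Herbrand universe is infinite.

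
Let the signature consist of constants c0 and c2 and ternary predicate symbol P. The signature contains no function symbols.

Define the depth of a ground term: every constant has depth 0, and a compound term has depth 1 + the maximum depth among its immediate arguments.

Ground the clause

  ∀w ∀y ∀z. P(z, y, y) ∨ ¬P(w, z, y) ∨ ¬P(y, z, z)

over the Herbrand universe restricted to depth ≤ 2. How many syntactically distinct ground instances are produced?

8

Ground terms of depth ≤ 2:
  With no function symbols every ground term is a constant, so there are exactly 2 ground terms at every depth bound.
  N_0 = 2
  N_1 = 2
  N_2 = 2
  Explicitly: c0, c2.
So there are 2 ground terms available for substitution.
Each of w, y, z ranges independently over the available ground terms, and distinct assignments produce distinct instances.
Number of ground instances = 2^3 = 8.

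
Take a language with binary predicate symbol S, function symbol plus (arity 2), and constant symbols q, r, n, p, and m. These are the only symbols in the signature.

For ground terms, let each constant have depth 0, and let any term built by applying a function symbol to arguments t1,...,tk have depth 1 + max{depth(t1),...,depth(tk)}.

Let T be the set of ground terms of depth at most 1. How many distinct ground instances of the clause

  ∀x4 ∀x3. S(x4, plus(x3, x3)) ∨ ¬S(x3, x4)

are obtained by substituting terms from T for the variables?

900

Ground terms of depth ≤ 1:
  Let N_k count ground terms of depth at most k. Each non-constant term of depth ≤ k is some function symbol applied to depth-≤(k−1) arguments, giving N_k = 5 + N_{k-1}^2.
  N_0 = 5
  N_1 = 5 + 5^2 = 30
So there are 30 ground terms available for substitution.
Each of x4, x3 ranges independently over the available ground terms, and distinct assignments produce distinct instances.
Number of ground instances = 30^2 = 900.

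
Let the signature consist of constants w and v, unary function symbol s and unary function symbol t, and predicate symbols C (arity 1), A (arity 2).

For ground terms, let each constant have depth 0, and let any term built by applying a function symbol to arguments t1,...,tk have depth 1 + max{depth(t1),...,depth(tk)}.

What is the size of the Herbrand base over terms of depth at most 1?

First count ground terms of depth ≤ 1.
Count level by level. With function symbols s/1, t/1, the terms of depth ≤ k are the 2 constants together with each function applied to depth-≤(k−1) tuples, so N_k = 2 + N_{k-1} + N_{k-1}.
N_0 = 2
N_1 = 2 + 2 + 2 = 6
So |H| = 6.
Each predicate of arity r yields |H|^r ground atoms (one per choice of an r-tuple from H):
  C: 6;  A: 6^2 = 36
Total ground atoms: 6 + 36 = 42.

42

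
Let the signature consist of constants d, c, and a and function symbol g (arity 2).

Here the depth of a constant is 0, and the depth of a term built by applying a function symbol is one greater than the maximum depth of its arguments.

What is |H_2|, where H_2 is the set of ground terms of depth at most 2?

Let N_k count ground terms of depth at most k. Each non-constant term of depth ≤ k is some function symbol applied to depth-≤(k−1) arguments, giving N_k = 3 + N_{k-1}^2.
N_0 = 3
N_1 = 3 + 3^2 = 12
N_2 = 3 + 12^2 = 147

147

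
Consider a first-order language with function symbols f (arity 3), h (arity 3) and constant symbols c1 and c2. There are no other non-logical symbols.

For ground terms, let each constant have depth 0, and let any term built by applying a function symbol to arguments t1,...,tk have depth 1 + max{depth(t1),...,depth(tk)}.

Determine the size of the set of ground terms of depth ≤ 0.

Write N_k for the number of ground terms of depth ≤ k. A term of depth ≤ k is either a constant or a function symbol applied to arguments of depth ≤ k−1, so N_k = 2 + N_{k-1}^3 + N_{k-1}^3.
N_0 = 2

2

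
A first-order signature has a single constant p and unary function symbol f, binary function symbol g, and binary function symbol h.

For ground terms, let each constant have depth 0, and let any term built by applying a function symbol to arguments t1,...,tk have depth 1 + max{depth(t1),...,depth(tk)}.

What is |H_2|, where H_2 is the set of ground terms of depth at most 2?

37

Let N_k = |{terms of depth ≤ k}|. Then N_0 = 1 and N_k = 1 + N_{k-1} + N_{k-1}^2 + N_{k-1}^2 for k ≥ 1 (one summand per function symbol, arity giving the exponent).
N_0 = 1
N_1 = 1 + 1 + 1^2 + 1^2 = 4
N_2 = 1 + 4 + 4^2 + 4^2 = 37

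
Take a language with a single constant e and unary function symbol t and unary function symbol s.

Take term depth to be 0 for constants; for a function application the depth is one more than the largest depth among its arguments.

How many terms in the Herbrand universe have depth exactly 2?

4

Let N_k count ground terms of depth at most k. Each non-constant term of depth ≤ k is some function symbol applied to depth-≤(k−1) arguments, giving N_k = 1 + N_{k-1} + N_{k-1}.
N_0 = 1
N_1 = 1 + 1 + 1 = 3
N_2 = 1 + 3 + 3 = 7
Terms of depth exactly 2: N_2 − N_1 = 7 − 3 = 4.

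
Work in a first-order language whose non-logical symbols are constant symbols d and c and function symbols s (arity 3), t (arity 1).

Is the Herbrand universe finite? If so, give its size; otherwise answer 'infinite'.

infinite

The signature has at least one function symbol (s, arity 3) and at least one constant (d).
Iterating s gives infinitely many distinct ground terms: d, s(d, d, d), s(s(d, d, d), s(d, d, d), s(d, d, d)), ...
So the Herbrand universe is infinite.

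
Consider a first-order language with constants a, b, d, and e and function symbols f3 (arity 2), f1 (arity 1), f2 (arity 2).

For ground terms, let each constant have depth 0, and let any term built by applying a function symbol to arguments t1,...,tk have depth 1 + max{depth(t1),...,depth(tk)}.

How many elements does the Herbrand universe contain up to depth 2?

3244

Let N_k count ground terms of depth at most k. Each non-constant term of depth ≤ k is some function symbol applied to depth-≤(k−1) arguments, giving N_k = 4 + N_{k-1}^2 + N_{k-1} + N_{k-1}^2.
N_0 = 4
N_1 = 4 + 4^2 + 4 + 4^2 = 40
N_2 = 4 + 40^2 + 40 + 40^2 = 3244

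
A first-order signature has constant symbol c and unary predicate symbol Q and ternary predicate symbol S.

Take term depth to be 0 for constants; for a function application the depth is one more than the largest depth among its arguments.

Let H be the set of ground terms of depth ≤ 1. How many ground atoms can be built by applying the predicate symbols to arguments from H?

2

First count ground terms of depth ≤ 1.
With no function symbols every ground term is a constant, so there is exactly 1 ground term at every depth bound.
N_0 = 1
N_1 = 1
Explicitly: c.
So |H| = 1.
For each predicate symbol, the number of ground atoms is |H| raised to its arity; summing:
  Q: 1;  S: 1^3 = 1
Total ground atoms: 1 + 1 = 2.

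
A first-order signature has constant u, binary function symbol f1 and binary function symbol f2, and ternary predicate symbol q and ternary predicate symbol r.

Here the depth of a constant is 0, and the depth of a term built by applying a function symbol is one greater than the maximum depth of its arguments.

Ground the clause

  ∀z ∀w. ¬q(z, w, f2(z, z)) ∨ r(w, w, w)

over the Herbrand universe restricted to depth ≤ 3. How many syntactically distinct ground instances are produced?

522729

Ground terms of depth ≤ 3:
  Write N_k for the number of ground terms of depth ≤ k. A term of depth ≤ k is either a constant or a function symbol applied to arguments of depth ≤ k−1, so N_k = 1 + N_{k-1}^2 + N_{k-1}^2.
  N_0 = 1
  N_1 = 1 + 1^2 + 1^2 = 3
  N_2 = 1 + 3^2 + 3^2 = 19
  N_3 = 1 + 19^2 + 19^2 = 723
So there are 723 ground terms available for substitution.
The body mentions every one of the 2 quantified variables; since ground terms form a free algebra, no two substitutions collapse to the same formula.
Number of ground instances = 723^2 = 522729.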